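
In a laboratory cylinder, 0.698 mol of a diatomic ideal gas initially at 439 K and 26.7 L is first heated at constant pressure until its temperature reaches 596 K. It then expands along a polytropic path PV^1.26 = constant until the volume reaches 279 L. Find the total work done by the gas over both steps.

6390 J

P₁ = nRT₁/V₁ = 0.698×8.314×439/26.7 = 95.4 kPa.
Step 1 — Isobaric: P stays 95.4 kPa; V/T = const ⇒ T₂ = 596 K, V₂ = 36.2 L.
W = PΔV = 95.4×(36.2−26.7) kPa·L = 911 J.
ΔU = nCvΔT = 0.698×20.8×(596−439) = 2280 J.
Q = ΔU + W = nCpΔT = 3190 J.
State after step 1: P = 95.4 kPa, V = 36.2 L, T = 596 K.
Step 2 — Polytropic n=1.26: T₂ = T₁(V₁/V₂)^(n−1) = 596×(0.130)^0.26 = 351 K; P₂ = P₁(V₁/V₂)^n = 7.29 kPa.
W = (P₁V₁−P₂V₂)/(n−1) = (95.4×36.2−7.29×279)/0.26 = 5480 J.
ΔU = nCvΔT = 0.698×20.8×(351−596) = -3560 J.
Q = ΔU + W = 1920 J.
Net over both steps: W = 6390 J, Q = 5110 J, ΔU = -1280 J.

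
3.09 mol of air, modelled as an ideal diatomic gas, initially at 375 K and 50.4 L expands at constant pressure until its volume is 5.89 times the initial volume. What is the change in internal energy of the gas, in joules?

118000 J

P₁ = nRT₁/V₁ = 3.09×8.314×375/50.4 = 191 kPa.
Isobaric: P stays 191 kPa; V/T = const ⇒ T₂ = 2210 K, V₂ = 297 L.
For an ideal gas ΔU = nCvΔT with Cv = (5/2)R = 20.8 J/(mol·K).
ΔU = 3.09×20.8×(2210−375) = 118000 J.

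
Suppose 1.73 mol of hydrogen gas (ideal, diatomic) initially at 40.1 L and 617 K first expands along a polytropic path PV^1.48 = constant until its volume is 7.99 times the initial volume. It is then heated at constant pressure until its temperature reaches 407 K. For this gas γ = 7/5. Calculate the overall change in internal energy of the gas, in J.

-7550 J

P₁ = nRT₁/V₁ = 1.73×8.314×617/40.1 = 221 kPa.
Step 1 — Polytropic n=1.48: T₂ = T₁(V₁/V₂)^(n−1) = 617×(0.125)^0.48 = 228 K; P₂ = P₁(V₁/V₂)^n = 10.2 kPa.
W = (P₁V₁−P₂V₂)/(n−1) = (221×40.1−10.2×320)/0.48 = 11700 J.
ΔU = nCvΔT = 1.73×20.8×(228−617) = -14000 J.
Q = ΔU + W = -2330 J.
State after step 1: P = 10.2 kPa, V = 320 L, T = 228 K.
Step 2 — Isobaric: P stays 10.2 kPa; V/T = const ⇒ T₂ = 407 K, V₂ = 573 L.
W = PΔV = 10.2×(573−320) kPa·L = 2580 J.
ΔU = nCvΔT = 1.73×20.8×(407−228) = 6450 J.
Q = ΔU + W = nCpΔT = 9030 J.
Net over both steps: W = 14300 J, Q = 6700 J, ΔU = -7550 J.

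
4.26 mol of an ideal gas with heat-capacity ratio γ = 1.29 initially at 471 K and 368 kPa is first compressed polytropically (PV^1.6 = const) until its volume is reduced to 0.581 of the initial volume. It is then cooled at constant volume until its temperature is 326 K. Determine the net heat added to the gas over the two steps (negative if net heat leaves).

V₁ = nRT₁/P₁ = 4.26×8.314×471/368 = 45.3 L.
Step 1 — Polytropic n=1.6: T₂ = T₁(V₁/V₂)^(n−1) = 471×(1.72)^0.60 = 652 K; P₂ = P₁(V₁/V₂)^n = 877 kPa.
W = (P₁V₁−P₂V₂)/(n−1) = (368×45.3−877×26.3)/0.60 = -10700 J.
ΔU = nCvΔT = 4.26×28.7×(652−471) = 22200 J.
Q = ΔU + W = 11400 J.
State after step 1: P = 877 kPa, V = 26.3 L, T = 652 K.
Step 2 — Isochoric: V stays 26.3 L; P/T = const ⇒ T₂ = 326 K, P₂ = 438 kPa.
W = 0 (no volume change).
ΔU = nCvΔT = 4.26×28.7×(326−652) = -39900 J.
Q = ΔU = -39900 J.
Net over both steps: W = -10700 J, Q = -28400 J, ΔU = -17700 J.

-28400 J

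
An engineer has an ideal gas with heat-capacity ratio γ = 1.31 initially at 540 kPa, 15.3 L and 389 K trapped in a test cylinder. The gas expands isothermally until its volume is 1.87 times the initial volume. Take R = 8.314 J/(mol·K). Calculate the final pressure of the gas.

Isothermal: T stays 389 K; PV = const ⇒ V₂ = 28.6 L, P₂ = 289 kPa.

289 kPa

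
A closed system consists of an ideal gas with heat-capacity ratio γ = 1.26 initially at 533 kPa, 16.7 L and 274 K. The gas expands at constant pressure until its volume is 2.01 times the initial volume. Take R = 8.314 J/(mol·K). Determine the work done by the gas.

8990 J

n = P₁V₁/(RT₁) = 533×16.7/(8.314×274) = 3.91 mol.
Isobaric: P stays 533 kPa; V/T = const ⇒ T₂ = 551 K, V₂ = 33.6 L.
W = PΔV = 533×(33.6−16.7) kPa·L = 8990 J.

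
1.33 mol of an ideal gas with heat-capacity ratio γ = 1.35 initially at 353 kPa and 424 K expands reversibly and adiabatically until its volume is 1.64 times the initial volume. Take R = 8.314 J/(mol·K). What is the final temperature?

V₁ = nRT₁/P₁ = 1.33×8.314×424/353 = 13.3 L.
Adiabatic: TV^(γ−1) = const ⇒ T₂ = 424×(0.610)^0.350 = 357 K; PV^γ = const ⇒ P₂ = 181 kPa.

357 K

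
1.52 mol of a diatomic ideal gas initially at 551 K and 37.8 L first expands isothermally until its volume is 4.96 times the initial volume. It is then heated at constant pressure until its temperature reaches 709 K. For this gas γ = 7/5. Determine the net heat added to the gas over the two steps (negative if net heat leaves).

18100 J

P₁ = nRT₁/V₁ = 1.52×8.314×551/37.8 = 184 kPa.
Step 1 — Isothermal: T stays 551 K; PV = const ⇒ V₂ = 187 L, P₂ = 37.1 kPa.
ΔU = 0 (ideal gas, T constant).
W = nRT ln(V₂/V₁) = 1.52×8.314×551×ln(4.96) = 11200 J.
Q = ΔU + W = 11200 J.
State after step 1: P = 37.1 kPa, V = 187 L, T = 551 K.
Step 2 — Isobaric: P stays 37.1 kPa; V/T = const ⇒ T₂ = 709 K, V₂ = 241 L.
W = PΔV = 37.1×(241−187) kPa·L = 2000 J.
ΔU = nCvΔT = 1.52×20.8×(709−551) = 4990 J.
Q = ΔU + W = nCpΔT = 6990 J.
Net over both steps: W = 13100 J, Q = 18100 J, ΔU = 4990 J.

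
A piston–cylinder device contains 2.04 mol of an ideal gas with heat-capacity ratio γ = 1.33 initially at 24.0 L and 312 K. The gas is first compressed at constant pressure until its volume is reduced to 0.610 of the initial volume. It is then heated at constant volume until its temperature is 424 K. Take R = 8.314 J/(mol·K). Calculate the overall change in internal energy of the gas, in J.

5760 J

P₁ = nRT₁/V₁ = 2.04×8.314×312/24.0 = 220 kPa.
Step 1 — Isobaric: P stays 220 kPa; V/T = const ⇒ T₂ = 190 K, V₂ = 14.6 L.
W = PΔV = 220×(14.6−24.0) kPa·L = -2060 J.
ΔU = nCvΔT = 2.04×25.2×(190−312) = -6250 J.
Q = ΔU + W = nCpΔT = -8320 J.
State after step 1: P = 220 kPa, V = 14.6 L, T = 190 K.
Step 2 — Isochoric: V stays 14.6 L; P/T = const ⇒ T₂ = 424 K, P₂ = 491 kPa.
W = 0 (no volume change).
ΔU = nCvΔT = 2.04×25.2×(424−190) = 12000 J.
Q = ΔU = 12000 J.
Net over both steps: W = -2060 J, Q = 3690 J, ΔU = 5760 J.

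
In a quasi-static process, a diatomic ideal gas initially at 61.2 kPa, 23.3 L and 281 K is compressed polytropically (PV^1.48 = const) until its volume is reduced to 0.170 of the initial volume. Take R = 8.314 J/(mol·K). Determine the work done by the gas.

n = P₁V₁/(RT₁) = 61.2×23.3/(8.314×281) = 0.610 mol.
Polytropic n=1.48: T₂ = T₁(V₁/V₂)^(n−1) = 281×(5.88)^0.48 = 658 K; P₂ = P₁(V₁/V₂)^n = 843 kPa.
W = (P₁V₁−P₂V₂)/(n−1) = (61.2×23.3−843×3.96)/0.48 = -3980 J.

-3980 J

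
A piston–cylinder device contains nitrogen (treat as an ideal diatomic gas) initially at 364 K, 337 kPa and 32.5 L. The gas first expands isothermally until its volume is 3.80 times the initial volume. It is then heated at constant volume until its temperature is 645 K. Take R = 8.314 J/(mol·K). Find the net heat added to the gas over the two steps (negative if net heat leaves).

35800 J

n = P₁V₁/(RT₁) = 337×32.5/(8.314×364) = 3.62 mol.
Step 1 — Isothermal: T stays 364 K; PV = const ⇒ V₂ = 124 L, P₂ = 88.7 kPa.
ΔU = 0 (ideal gas, T constant).
W = nRT ln(V₂/V₁) = 3.62×8.314×364×ln(3.80) = 14600 J.
Q = ΔU + W = 14600 J.
State after step 1: P = 88.7 kPa, V = 124 L, T = 364 K.
Step 2 — Isochoric: V stays 124 L; P/T = const ⇒ T₂ = 645 K, P₂ = 157 kPa.
W = 0 (no volume change).
ΔU = nCvΔT = 3.62×20.8×(645−364) = 21100 J.
Q = ΔU = 21100 J.
Net over both steps: W = 14600 J, Q = 35800 J, ΔU = 21100 J.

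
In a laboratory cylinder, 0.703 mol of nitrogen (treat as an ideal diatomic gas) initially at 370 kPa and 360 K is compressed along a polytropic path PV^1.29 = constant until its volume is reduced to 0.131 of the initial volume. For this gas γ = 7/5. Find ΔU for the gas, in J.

V₁ = nRT₁/P₁ = 0.703×8.314×360/370 = 5.69 L.
Polytropic n=1.29: T₂ = T₁(V₁/V₂)^(n−1) = 360×(7.63)^0.29 = 649 K; P₂ = P₁(V₁/V₂)^n = 5090 kPa.
For an ideal gas ΔU = nCvΔT with Cv = (5/2)R = 20.8 J/(mol·K).
ΔU = 0.703×20.8×(649−360) = 4220 J.

4220 J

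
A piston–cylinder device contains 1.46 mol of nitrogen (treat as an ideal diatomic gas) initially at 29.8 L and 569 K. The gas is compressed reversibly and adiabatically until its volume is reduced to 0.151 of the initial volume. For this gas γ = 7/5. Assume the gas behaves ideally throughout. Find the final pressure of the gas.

3270 kPa

P₁ = nRT₁/V₁ = 1.46×8.314×569/29.8 = 232 kPa.
Adiabatic: TV^(γ−1) = const ⇒ T₂ = 569×(6.62)^0.400 = 1210 K; PV^γ = const ⇒ P₂ = 3270 kPa.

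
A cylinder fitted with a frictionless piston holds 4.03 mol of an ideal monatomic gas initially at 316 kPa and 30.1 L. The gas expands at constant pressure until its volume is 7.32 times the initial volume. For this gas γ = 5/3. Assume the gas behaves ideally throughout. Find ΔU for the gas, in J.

T₁ = P₁V₁/(nR) = 316×30.1/(4.03×8.314) = 284 K.
Isobaric: P stays 316 kPa; V/T = const ⇒ T₂ = 2080 K, V₂ = 220 L.
For an ideal gas ΔU = nCvΔT with Cv = (3/2)R = 12.5 J/(mol·K).
ΔU = 4.03×12.5×(2080−284) = 90200 J.

90200 J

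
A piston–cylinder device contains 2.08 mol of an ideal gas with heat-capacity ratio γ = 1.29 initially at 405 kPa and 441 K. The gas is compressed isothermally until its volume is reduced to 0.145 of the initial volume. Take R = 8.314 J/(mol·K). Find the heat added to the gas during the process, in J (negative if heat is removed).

V₁ = nRT₁/P₁ = 2.08×8.314×441/405 = 18.8 L.
Isothermal: T stays 441 K; PV = const ⇒ V₂ = 2.73 L, P₂ = 2790 kPa.
ΔU = 0 (ideal gas, T constant).
W = nRT ln(V₂/V₁) = 2.08×8.314×441×ln(0.145) = -14700 J.
Q = ΔU + W = -14700 J.

-14700 J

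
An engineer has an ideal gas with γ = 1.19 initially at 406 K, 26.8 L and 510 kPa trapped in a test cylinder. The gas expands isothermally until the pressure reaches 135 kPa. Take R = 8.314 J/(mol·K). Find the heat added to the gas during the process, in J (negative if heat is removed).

n = P₁V₁/(RT₁) = 510×26.8/(8.314×406) = 4.05 mol.
Isothermal: T stays 406 K; PV = const ⇒ V₂ = 101 L, P₂ = 135 kPa.
ΔU = 0 (ideal gas, T constant).
W = nRT ln(V₂/V₁) = 4.05×8.314×406×ln(3.78) = 18200 J.
Q = ΔU + W = 18200 J.

18200 J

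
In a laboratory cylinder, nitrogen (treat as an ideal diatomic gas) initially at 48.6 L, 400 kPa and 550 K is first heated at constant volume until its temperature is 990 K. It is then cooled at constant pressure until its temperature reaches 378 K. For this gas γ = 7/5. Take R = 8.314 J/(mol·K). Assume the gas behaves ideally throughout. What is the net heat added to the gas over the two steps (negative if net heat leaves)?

-36800 J

n = P₁V₁/(RT₁) = 400×48.6/(8.314×550) = 4.25 mol.
Step 1 — Isochoric: V stays 48.6 L; P/T = const ⇒ T₂ = 990 K, P₂ = 720 kPa.
W = 0 (no volume change).
ΔU = nCvΔT = 4.25×20.8×(990−550) = 38900 J.
Q = ΔU = 38900 J.
State after step 1: P = 720 kPa, V = 48.6 L, T = 990 K.
Step 2 — Isobaric: P stays 720 kPa; V/T = const ⇒ T₂ = 378 K, V₂ = 18.6 L.
W = PΔV = 720×(18.6−48.6) kPa·L = -21600 J.
ΔU = nCvΔT = 4.25×20.8×(378−990) = -54100 J.
Q = ΔU + W = nCpΔT = -75700 J.
Net over both steps: W = -21600 J, Q = -36800 J, ΔU = -15200 J.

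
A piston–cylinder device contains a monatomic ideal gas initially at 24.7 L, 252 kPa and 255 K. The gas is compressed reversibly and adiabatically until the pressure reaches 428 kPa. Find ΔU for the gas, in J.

n = P₁V₁/(RT₁) = 252×24.7/(8.314×255) = 2.94 mol.
Adiabatic: T₂/T₁ = (P₂/P₁)^((γ−1)/γ) ⇒ T₂ = 255×(1.70)^0.400 = 315 K; V₂ = 18.0 L.
For an ideal gas ΔU = nCvΔT with Cv = (3/2)R = 12.5 J/(mol·K).
ΔU = 2.94×12.5×(315−255) = 2200 J.

2200 J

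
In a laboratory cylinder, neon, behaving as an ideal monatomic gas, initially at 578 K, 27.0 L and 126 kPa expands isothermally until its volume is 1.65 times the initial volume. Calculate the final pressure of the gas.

76.4 kPa

Isothermal: T stays 578 K; PV = const ⇒ V₂ = 44.5 L, P₂ = 76.4 kPa.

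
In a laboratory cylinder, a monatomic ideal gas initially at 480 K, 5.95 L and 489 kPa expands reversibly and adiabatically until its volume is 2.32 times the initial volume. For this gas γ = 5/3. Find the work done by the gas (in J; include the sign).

n = P₁V₁/(RT₁) = 489×5.95/(8.314×480) = 0.729 mol.
Adiabatic: TV^(γ−1) = const ⇒ T₂ = 480×(0.431)^0.667 = 274 K; PV^γ = const ⇒ P₂ = 120 kPa.
ΔU = nCvΔT = 0.729×12.5×(274−480) = -1870 J.
Q = 0 for an adiabatic process, so W = −ΔU = 1870 J.

1870 J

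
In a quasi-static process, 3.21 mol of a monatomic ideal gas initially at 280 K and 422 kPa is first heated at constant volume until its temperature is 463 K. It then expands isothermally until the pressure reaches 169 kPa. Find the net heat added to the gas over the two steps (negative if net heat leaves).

V₁ = nRT₁/P₁ = 3.21×8.314×280/422 = 17.7 L.
Step 1 — Isochoric: V stays 17.7 L; P/T = const ⇒ T₂ = 463 K, P₂ = 698 kPa.
W = 0 (no volume change).
ΔU = nCvΔT = 3.21×12.5×(463−280) = 7330 J.
Q = ΔU = 7330 J.
State after step 1: P = 698 kPa, V = 17.7 L, T = 463 K.
Step 2 — Isothermal: T stays 463 K; PV = const ⇒ V₂ = 73.1 L, P₂ = 169 kPa.
ΔU = 0 (ideal gas, T constant).
W = nRT ln(V₂/V₁) = 3.21×8.314×463×ln(4.13) = 17500 J.
Q = ΔU + W = 17500 J.
Net over both steps: W = 17500 J, Q = 24800 J, ΔU = 7330 J.

24800 J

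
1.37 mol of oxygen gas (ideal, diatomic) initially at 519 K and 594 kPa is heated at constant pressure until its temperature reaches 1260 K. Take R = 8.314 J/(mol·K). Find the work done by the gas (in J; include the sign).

8440 J

V₁ = nRT₁/P₁ = 1.37×8.314×519/594 = 9.95 L.
Isobaric: P stays 594 kPa; V/T = const ⇒ T₂ = 1260 K, V₂ = 24.2 L.
W = PΔV = 594×(24.2−9.95) kPa·L = 8440 J.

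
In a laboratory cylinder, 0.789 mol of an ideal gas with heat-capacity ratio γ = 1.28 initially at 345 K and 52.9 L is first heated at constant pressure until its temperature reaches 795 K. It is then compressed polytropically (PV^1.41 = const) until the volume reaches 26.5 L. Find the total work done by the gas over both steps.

-8110 J

P₁ = nRT₁/V₁ = 0.789×8.314×345/52.9 = 42.8 kPa.
Step 1 — Isobaric: P stays 42.8 kPa; V/T = const ⇒ T₂ = 795 K, V₂ = 122 L.
W = PΔV = 42.8×(122−52.9) kPa·L = 2950 J.
ΔU = nCvΔT = 0.789×29.7×(795−345) = 10500 J.
Q = ΔU + W = nCpΔT = 13500 J.
State after step 1: P = 42.8 kPa, V = 122 L, T = 795 K.
Step 2 — Polytropic n=1.41: T₂ = T₁(V₁/V₂)^(n−1) = 795×(4.60)^0.41 = 1490 K; P₂ = P₁(V₁/V₂)^n = 368 kPa.
W = (P₁V₁−P₂V₂)/(n−1) = (42.8×122−368×26.5)/0.41 = -11100 J.
ΔU = nCvΔT = 0.789×29.7×(1490−795) = 16200 J.
Q = ΔU + W = 5130 J.
Net over both steps: W = -8110 J, Q = 18600 J, ΔU = 26700 J.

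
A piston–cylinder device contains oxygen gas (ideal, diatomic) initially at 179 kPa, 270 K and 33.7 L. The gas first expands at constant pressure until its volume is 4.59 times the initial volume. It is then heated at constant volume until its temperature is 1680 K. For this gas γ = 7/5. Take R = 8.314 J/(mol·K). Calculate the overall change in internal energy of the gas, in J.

n = P₁V₁/(RT₁) = 179×33.7/(8.314×270) = 2.69 mol.
Step 1 — Isobaric: P stays 179 kPa; V/T = const ⇒ T₂ = 1240 K, V₂ = 155 L.
W = PΔV = 179×(155−33.7) kPa·L = 21700 J.
ΔU = nCvΔT = 2.69×20.8×(1240−270) = 54100 J.
Q = ΔU + W = nCpΔT = 75800 J.
State after step 1: P = 179 kPa, V = 155 L, T = 1240 K.
Step 2 — Isochoric: V stays 155 L; P/T = const ⇒ T₂ = 1680 K, P₂ = 243 kPa.
W = 0 (no volume change).
ΔU = nCvΔT = 2.69×20.8×(1680−1240) = 24600 J.
Q = ΔU = 24600 J.
Net over both steps: W = 21700 J, Q = 100000 J, ΔU = 78800 J.

78800 J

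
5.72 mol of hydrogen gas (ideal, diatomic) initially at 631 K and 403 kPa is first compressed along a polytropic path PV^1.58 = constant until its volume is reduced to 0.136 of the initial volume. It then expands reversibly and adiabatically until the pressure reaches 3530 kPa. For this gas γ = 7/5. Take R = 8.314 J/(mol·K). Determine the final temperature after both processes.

1520 K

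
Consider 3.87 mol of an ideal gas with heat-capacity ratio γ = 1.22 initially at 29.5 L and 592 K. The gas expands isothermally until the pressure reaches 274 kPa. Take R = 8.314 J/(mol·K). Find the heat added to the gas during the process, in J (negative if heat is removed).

16300 J

P₁ = nRT₁/V₁ = 3.87×8.314×592/29.5 = 646 kPa.
Isothermal: T stays 592 K; PV = const ⇒ V₂ = 69.5 L, P₂ = 274 kPa.
ΔU = 0 (ideal gas, T constant).
W = nRT ln(V₂/V₁) = 3.87×8.314×592×ln(2.36) = 16300 J.
Q = ΔU + W = 16300 J.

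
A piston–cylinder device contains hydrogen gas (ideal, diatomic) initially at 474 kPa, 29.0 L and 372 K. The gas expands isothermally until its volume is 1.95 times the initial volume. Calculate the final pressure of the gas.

Isothermal: T stays 372 K; PV = const ⇒ V₂ = 56.5 L, P₂ = 243 kPa.

243 kPa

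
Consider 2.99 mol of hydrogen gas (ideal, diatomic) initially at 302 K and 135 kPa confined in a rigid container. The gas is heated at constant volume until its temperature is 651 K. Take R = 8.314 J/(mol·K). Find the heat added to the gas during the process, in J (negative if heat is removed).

21700 J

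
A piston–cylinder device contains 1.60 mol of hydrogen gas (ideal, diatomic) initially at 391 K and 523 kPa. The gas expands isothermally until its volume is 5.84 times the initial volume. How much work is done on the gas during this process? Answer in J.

-9180 J

V₁ = nRT₁/P₁ = 1.60×8.314×391/523 = 9.95 L.
Isothermal: T stays 391 K; PV = const ⇒ V₂ = 58.1 L, P₂ = 89.6 kPa.
W = nRT ln(V₂/V₁) = 1.60×8.314×391×ln(5.84) = 9180 J.
Work done on the gas = −W_by = -9180 J.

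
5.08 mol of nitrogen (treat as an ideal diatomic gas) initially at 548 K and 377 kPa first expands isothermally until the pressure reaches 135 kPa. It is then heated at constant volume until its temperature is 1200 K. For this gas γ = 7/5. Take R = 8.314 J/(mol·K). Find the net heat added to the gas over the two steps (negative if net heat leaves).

V₁ = nRT₁/P₁ = 5.08×8.314×548/377 = 61.4 L.
Step 1 — Isothermal: T stays 548 K; PV = const ⇒ V₂ = 171 L, P₂ = 135 kPa.
ΔU = 0 (ideal gas, T constant).
W = nRT ln(V₂/V₁) = 5.08×8.314×548×ln(2.79) = 23800 J.
Q = ΔU + W = 23800 J.
State after step 1: P = 135 kPa, V = 171 L, T = 548 K.
Step 2 — Isochoric: V stays 171 L; P/T = const ⇒ T₂ = 1200 K, P₂ = 296 kPa.
W = 0 (no volume change).
ΔU = nCvΔT = 5.08×20.8×(1200−548) = 68800 J.
Q = ΔU = 68800 J.
Net over both steps: W = 23800 J, Q = 92600 J, ΔU = 68800 J.

92600 J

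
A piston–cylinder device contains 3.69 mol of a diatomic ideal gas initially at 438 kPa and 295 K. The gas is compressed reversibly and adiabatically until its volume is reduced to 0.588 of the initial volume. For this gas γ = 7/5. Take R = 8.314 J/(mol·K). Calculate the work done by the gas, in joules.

V₁ = nRT₁/P₁ = 3.69×8.314×295/438 = 20.7 L.
Adiabatic: TV^(γ−1) = const ⇒ T₂ = 295×(1.70)^0.400 = 365 K; PV^γ = const ⇒ P₂ = 921 kPa.
ΔU = nCvΔT = 3.69×20.8×(365−295) = 5350 J.
Q = 0 for an adiabatic process, so W = −ΔU = -5350 J.

-5350 J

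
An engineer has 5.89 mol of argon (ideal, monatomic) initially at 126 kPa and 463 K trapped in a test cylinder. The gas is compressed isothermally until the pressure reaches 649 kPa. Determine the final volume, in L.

V₁ = nRT₁/P₁ = 5.89×8.314×463/126 = 180 L.
Isothermal: T stays 463 K; PV = const ⇒ V₂ = 34.9 L, P₂ = 649 kPa.

34.9 L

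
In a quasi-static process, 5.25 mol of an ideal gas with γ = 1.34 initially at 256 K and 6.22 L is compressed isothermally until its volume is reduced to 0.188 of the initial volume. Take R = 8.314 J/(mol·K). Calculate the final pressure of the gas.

P₁ = nRT₁/V₁ = 5.25×8.314×256/6.22 = 1800 kPa.
Isothermal: T stays 256 K; PV = const ⇒ V₂ = 1.17 L, P₂ = 9560 kPa.

9560 kPa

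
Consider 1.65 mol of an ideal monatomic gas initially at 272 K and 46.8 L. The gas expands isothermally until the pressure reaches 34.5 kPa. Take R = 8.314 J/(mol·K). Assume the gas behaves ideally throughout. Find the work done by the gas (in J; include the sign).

3130 J

P₁ = nRT₁/V₁ = 1.65×8.314×272/46.8 = 79.7 kPa.
Isothermal: T stays 272 K; PV = const ⇒ V₂ = 108 L, P₂ = 34.5 kPa.
W = nRT ln(V₂/V₁) = 1.65×8.314×272×ln(2.31) = 3130 J.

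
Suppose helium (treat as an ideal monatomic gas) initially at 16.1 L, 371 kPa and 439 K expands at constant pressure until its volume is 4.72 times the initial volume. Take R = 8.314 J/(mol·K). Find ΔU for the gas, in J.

33300 J

n = P₁V₁/(RT₁) = 371×16.1/(8.314×439) = 1.64 mol.
Isobaric: P stays 371 kPa; V/T = const ⇒ T₂ = 2070 K, V₂ = 76.0 L.
For an ideal gas ΔU = nCvΔT with Cv = (3/2)R = 12.5 J/(mol·K).
ΔU = 1.64×12.5×(2070−439) = 33300 J.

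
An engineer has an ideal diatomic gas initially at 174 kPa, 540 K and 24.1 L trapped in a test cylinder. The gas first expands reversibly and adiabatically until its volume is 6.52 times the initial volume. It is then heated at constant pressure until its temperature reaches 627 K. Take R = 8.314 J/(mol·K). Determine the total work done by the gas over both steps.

n = P₁V₁/(RT₁) = 174×24.1/(8.314×540) = 0.934 mol.
Step 1 — Adiabatic: TV^(γ−1) = const ⇒ T₂ = 540×(0.153)^0.400 = 255 K; PV^γ = const ⇒ P₂ = 12.6 kPa.
ΔU = nCvΔT = 0.934×20.8×(255−540) = -5530 J.
Q = 0 for an adiabatic process, so W = −ΔU = 5530 J.
State after step 1: P = 12.6 kPa, V = 157 L, T = 255 K.
Step 2 — Isobaric: P stays 12.6 kPa; V/T = const ⇒ T₂ = 627 K, V₂ = 386 L.
W = PΔV = 12.6×(386−157) kPa·L = 2890 J.
ΔU = nCvΔT = 0.934×20.8×(627−255) = 7220 J.
Q = ΔU + W = nCpΔT = 10100 J.
Net over both steps: W = 8420 J, Q = 10100 J, ΔU = 1690 J.

8420 J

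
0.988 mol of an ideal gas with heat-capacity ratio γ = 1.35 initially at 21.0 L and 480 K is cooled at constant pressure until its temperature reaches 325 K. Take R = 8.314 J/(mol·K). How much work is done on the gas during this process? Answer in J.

P₁ = nRT₁/V₁ = 0.988×8.314×480/21.0 = 188 kPa.
Isobaric: P stays 188 kPa; V/T = const ⇒ T₂ = 325 K, V₂ = 14.2 L.
W = PΔV = 188×(14.2−21.0) kPa·L = -1270 J.
Work done on the gas = −W_by = 1270 J.

1270 J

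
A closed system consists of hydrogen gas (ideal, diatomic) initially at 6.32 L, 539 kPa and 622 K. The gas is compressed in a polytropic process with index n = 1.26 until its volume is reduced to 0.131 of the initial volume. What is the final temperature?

1060 K

Polytropic n=1.26: T₂ = T₁(V₁/V₂)^(n−1) = 622×(7.63)^0.26 = 1060 K; P₂ = P₁(V₁/V₂)^n = 6980 kPa.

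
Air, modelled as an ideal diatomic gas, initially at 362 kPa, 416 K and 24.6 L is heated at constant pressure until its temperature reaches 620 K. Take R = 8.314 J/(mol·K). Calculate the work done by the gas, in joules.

4370 J

n = P₁V₁/(RT₁) = 362×24.6/(8.314×416) = 2.57 mol.
Isobaric: P stays 362 kPa; V/T = const ⇒ T₂ = 620 K, V₂ = 36.7 L.
W = PΔV = 362×(36.7−24.6) kPa·L = 4370 J.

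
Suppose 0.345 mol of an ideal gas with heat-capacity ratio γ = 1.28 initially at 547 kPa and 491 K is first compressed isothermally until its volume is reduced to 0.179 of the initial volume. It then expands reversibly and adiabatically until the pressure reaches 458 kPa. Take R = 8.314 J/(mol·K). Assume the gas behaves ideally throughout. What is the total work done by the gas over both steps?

V₁ = nRT₁/P₁ = 0.345×8.314×491/547 = 2.57 L.
Step 1 — Isothermal: T stays 491 K; PV = const ⇒ V₂ = 0.461 L, P₂ = 3060 kPa.
ΔU = 0 (ideal gas, T constant).
W = nRT ln(V₂/V₁) = 0.345×8.314×491×ln(0.179) = -2420 J.
Q = ΔU + W = -2420 J.
State after step 1: P = 3060 kPa, V = 0.461 L, T = 491 K.
Step 2 — Adiabatic: T₂/T₁ = (P₂/P₁)^((γ−1)/γ) ⇒ T₂ = 491×(0.150)^0.219 = 324 K; V₂ = 2.03 L.
ΔU = nCvΔT = 0.345×29.7×(324−491) = -1710 J.
Q = 0 for an adiabatic process, so W = −ΔU = 1710 J.
Net over both steps: W = -714 J, Q = -2420 J, ΔU = -1710 J.

-714 J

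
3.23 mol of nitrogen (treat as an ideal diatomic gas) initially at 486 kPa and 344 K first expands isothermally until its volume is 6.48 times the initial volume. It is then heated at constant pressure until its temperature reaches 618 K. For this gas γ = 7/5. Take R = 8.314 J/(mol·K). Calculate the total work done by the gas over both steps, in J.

V₁ = nRT₁/P₁ = 3.23×8.314×344/486 = 19.0 L.
Step 1 — Isothermal: T stays 344 K; PV = const ⇒ V₂ = 123 L, P₂ = 75.0 kPa.
ΔU = 0 (ideal gas, T constant).
W = nRT ln(V₂/V₁) = 3.23×8.314×344×ln(6.48) = 17300 J.
Q = ΔU + W = 17300 J.
State after step 1: P = 75.0 kPa, V = 123 L, T = 344 K.
Step 2 — Isobaric: P stays 75.0 kPa; V/T = const ⇒ T₂ = 618 K, V₂ = 221 L.
W = PΔV = 75.0×(221−123) kPa·L = 7360 J.
ΔU = nCvΔT = 3.23×20.8×(618−344) = 18400 J.
Q = ΔU + W = nCpΔT = 25800 J.
Net over both steps: W = 24600 J, Q = 43000 J, ΔU = 18400 J.

24600 J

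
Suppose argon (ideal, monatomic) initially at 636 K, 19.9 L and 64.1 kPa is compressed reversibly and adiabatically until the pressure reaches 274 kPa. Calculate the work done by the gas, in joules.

n = P₁V₁/(RT₁) = 64.1×19.9/(8.314×636) = 0.241 mol.
Adiabatic: T₂/T₁ = (P₂/P₁)^((γ−1)/γ) ⇒ T₂ = 636×(4.27)^0.400 = 1140 K; V₂ = 8.32 L.
ΔU = nCvΔT = 0.241×12.5×(1140−636) = 1510 J.
Q = 0 for an adiabatic process, so W = −ΔU = -1510 J.

-1510 J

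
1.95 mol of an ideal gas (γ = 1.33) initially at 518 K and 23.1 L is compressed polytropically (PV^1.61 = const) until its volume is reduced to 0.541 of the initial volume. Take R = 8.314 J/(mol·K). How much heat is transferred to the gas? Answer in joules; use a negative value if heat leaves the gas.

5310 J

P₁ = nRT₁/V₁ = 1.95×8.314×518/23.1 = 364 kPa.
Polytropic n=1.61: T₂ = T₁(V₁/V₂)^(n−1) = 518×(1.85)^0.61 = 753 K; P₂ = P₁(V₁/V₂)^n = 977 kPa.
W = (P₁V₁−P₂V₂)/(n−1) = (364×23.1−977×12.5)/0.61 = -6260 J.
ΔU = nCvΔT = 1.95×25.2×(753−518) = 11600 J.
Q = ΔU + W = 5310 J.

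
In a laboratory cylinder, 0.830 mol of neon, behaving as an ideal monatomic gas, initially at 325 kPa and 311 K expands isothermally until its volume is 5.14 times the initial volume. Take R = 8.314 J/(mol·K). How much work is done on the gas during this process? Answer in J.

V₁ = nRT₁/P₁ = 0.830×8.314×311/325 = 6.60 L.
Isothermal: T stays 311 K; PV = const ⇒ V₂ = 33.9 L, P₂ = 63.2 kPa.
W = nRT ln(V₂/V₁) = 0.830×8.314×311×ln(5.14) = 3510 J.
Work done on the gas = −W_by = -3510 J.

-3510 J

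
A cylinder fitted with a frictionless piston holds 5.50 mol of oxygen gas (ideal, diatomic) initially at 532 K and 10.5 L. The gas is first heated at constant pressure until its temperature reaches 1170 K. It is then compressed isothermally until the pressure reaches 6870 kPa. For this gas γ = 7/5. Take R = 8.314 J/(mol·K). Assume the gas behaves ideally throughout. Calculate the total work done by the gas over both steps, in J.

-29000 J

P₁ = nRT₁/V₁ = 5.50×8.314×532/10.5 = 2320 kPa.
Step 1 — Isobaric: P stays 2320 kPa; V/T = const ⇒ T₂ = 1170 K, V₂ = 23.1 L.
W = PΔV = 2320×(23.1−10.5) kPa·L = 29200 J.
ΔU = nCvΔT = 5.50×20.8×(1170−532) = 72900 J.
Q = ΔU + W = nCpΔT = 102000 J.
State after step 1: P = 2320 kPa, V = 23.1 L, T = 1170 K.
Step 2 — Isothermal: T stays 1170 K; PV = const ⇒ V₂ = 7.79 L, P₂ = 6870 kPa.
ΔU = 0 (ideal gas, T constant).
W = nRT ln(V₂/V₁) = 5.50×8.314×1170×ln(0.337) = -58200 J.
Q = ΔU + W = -58200 J.
Net over both steps: W = -29000 J, Q = 44000 J, ΔU = 72900 J.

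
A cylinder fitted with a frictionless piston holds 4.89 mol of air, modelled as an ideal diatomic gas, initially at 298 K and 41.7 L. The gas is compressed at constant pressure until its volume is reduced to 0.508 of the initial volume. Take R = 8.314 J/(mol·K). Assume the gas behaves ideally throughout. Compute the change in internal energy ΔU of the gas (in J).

-14900 J

P₁ = nRT₁/V₁ = 4.89×8.314×298/41.7 = 291 kPa.
Isobaric: P stays 291 kPa; V/T = const ⇒ T₂ = 151 K, V₂ = 21.2 L.
For an ideal gas ΔU = nCvΔT with Cv = (5/2)R = 20.8 J/(mol·K).
ΔU = 4.89×20.8×(151−298) = -14900 J.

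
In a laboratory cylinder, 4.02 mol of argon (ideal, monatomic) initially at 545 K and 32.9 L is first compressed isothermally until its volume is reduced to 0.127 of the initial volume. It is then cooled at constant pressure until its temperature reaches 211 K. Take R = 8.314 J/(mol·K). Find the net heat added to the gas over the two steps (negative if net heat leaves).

P₁ = nRT₁/V₁ = 4.02×8.314×545/32.9 = 554 kPa.
Step 1 — Isothermal: T stays 545 K; PV = const ⇒ V₂ = 4.18 L, P₂ = 4360 kPa.
ΔU = 0 (ideal gas, T constant).
W = nRT ln(V₂/V₁) = 4.02×8.314×545×ln(0.127) = -37600 J.
Q = ΔU + W = -37600 J.
State after step 1: P = 4360 kPa, V = 4.18 L, T = 545 K.
Step 2 — Isobaric: P stays 4360 kPa; V/T = const ⇒ T₂ = 211 K, V₂ = 1.62 L.
W = PΔV = 4360×(1.62−4.18) kPa·L = -11200 J.
ΔU = nCvΔT = 4.02×12.5×(211−545) = -16700 J.
Q = ΔU + W = nCpΔT = -27900 J.
Net over both steps: W = -48800 J, Q = -65500 J, ΔU = -16700 J.

-65500 J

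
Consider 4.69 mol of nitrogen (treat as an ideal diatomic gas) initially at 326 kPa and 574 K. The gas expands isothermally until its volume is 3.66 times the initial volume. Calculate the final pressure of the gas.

89.1 kPa

V₁ = nRT₁/P₁ = 4.69×8.314×574/326 = 68.7 L.
Isothermal: T stays 574 K; PV = const ⇒ V₂ = 251 L, P₂ = 89.1 kPa.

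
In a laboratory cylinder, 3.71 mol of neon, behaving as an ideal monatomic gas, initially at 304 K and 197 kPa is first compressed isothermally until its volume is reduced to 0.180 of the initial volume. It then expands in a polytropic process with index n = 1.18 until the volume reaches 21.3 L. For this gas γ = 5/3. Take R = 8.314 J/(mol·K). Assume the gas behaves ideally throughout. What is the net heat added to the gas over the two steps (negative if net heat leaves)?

V₁ = nRT₁/P₁ = 3.71×8.314×304/197 = 47.6 L.
Step 1 — Isothermal: T stays 304 K; PV = const ⇒ V₂ = 8.57 L, P₂ = 1090 kPa.
ΔU = 0 (ideal gas, T constant).
W = nRT ln(V₂/V₁) = 3.71×8.314×304×ln(0.180) = -16100 J.
Q = ΔU + W = -16100 J.
State after step 1: P = 1090 kPa, V = 8.57 L, T = 304 K.
Step 2 — Polytropic n=1.18: T₂ = T₁(V₁/V₂)^(n−1) = 304×(0.402)^0.18 = 258 K; P₂ = P₁(V₁/V₂)^n = 374 kPa.
W = (P₁V₁−P₂V₂)/(n−1) = (1090×8.57−374×21.3)/0.18 = 7880 J.
ΔU = nCvΔT = 3.71×12.5×(258−304) = -2130 J.
Q = ΔU + W = 5750 J.
Net over both steps: W = -8200 J, Q = -10300 J, ΔU = -2130 J.

-10300 J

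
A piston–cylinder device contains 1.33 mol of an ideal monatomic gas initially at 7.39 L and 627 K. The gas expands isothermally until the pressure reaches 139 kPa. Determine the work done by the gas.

13200 J

P₁ = nRT₁/V₁ = 1.33×8.314×627/7.39 = 938 kPa.
Isothermal: T stays 627 K; PV = const ⇒ V₂ = 49.9 L, P₂ = 139 kPa.
W = nRT ln(V₂/V₁) = 1.33×8.314×627×ln(6.75) = 13200 J.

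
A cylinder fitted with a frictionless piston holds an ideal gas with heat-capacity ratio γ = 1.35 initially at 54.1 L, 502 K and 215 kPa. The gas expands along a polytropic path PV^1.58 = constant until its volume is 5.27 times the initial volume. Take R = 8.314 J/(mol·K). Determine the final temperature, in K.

191 K

Polytropic n=1.58: T₂ = T₁(V₁/V₂)^(n−1) = 502×(0.190)^0.58 = 191 K; P₂ = P₁(V₁/V₂)^n = 15.6 kPa.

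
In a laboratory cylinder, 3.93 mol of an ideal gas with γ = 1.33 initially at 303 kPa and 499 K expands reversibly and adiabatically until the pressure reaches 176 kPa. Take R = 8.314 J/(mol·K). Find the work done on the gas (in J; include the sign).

-6230 J

V₁ = nRT₁/P₁ = 3.93×8.314×499/303 = 53.8 L.
Adiabatic: T₂/T₁ = (P₂/P₁)^((γ−1)/γ) ⇒ T₂ = 499×(0.581)^0.248 = 436 K; V₂ = 81.0 L.
ΔU = nCvΔT = 3.93×25.2×(436−499) = -6230 J.
Q = 0 for an adiabatic process, so W = −ΔU = 6230 J.
Work done on the gas = −W_by = -6230 J.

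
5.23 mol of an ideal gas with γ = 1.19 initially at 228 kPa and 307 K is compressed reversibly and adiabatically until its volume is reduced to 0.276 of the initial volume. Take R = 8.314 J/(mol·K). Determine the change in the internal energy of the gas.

V₁ = nRT₁/P₁ = 5.23×8.314×307/228 = 58.5 L.
Adiabatic: TV^(γ−1) = const ⇒ T₂ = 307×(3.62)^0.190 = 392 K; PV^γ = const ⇒ P₂ = 1060 kPa.
For an ideal gas ΔU = nCvΔT with Cv = R/(γ−1) = 43.8 J/(mol·K).
ΔU = 5.23×43.8×(392−307) = 19500 J.

19500 J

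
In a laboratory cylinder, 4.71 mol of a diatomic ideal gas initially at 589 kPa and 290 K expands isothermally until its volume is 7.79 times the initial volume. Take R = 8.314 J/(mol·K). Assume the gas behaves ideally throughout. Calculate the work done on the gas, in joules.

-23300 J

V₁ = nRT₁/P₁ = 4.71×8.314×290/589 = 19.3 L.
Isothermal: T stays 290 K; PV = const ⇒ V₂ = 150 L, P₂ = 75.6 kPa.
W = nRT ln(V₂/V₁) = 4.71×8.314×290×ln(7.79) = 23300 J.
Work done on the gas = −W_by = -23300 J.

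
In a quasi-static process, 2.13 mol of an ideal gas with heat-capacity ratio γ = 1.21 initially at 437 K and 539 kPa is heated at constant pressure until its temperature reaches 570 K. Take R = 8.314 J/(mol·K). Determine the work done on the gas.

V₁ = nRT₁/P₁ = 2.13×8.314×437/539 = 14.4 L.
Isobaric: P stays 539 kPa; V/T = const ⇒ T₂ = 570 K, V₂ = 18.7 L.
W = PΔV = 539×(18.7−14.4) kPa·L = 2360 J.
Work done on the gas = −W_by = -2360 J.

-2360 J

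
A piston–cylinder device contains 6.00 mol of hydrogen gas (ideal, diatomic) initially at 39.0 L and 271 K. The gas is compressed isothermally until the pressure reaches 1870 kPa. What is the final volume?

7.23 L

P₁ = nRT₁/V₁ = 6.00×8.314×271/39.0 = 347 kPa.
Isothermal: T stays 271 K; PV = const ⇒ V₂ = 7.23 L, P₂ = 1870 kPa.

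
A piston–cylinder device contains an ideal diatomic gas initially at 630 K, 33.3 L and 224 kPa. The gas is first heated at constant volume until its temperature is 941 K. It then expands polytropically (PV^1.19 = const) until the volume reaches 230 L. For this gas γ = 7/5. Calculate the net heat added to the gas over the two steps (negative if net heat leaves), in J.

18700 J

n = P₁V₁/(RT₁) = 224×33.3/(8.314×630) = 1.42 mol.
Step 1 — Isochoric: V stays 33.3 L; P/T = const ⇒ T₂ = 941 K, P₂ = 335 kPa.
W = 0 (no volume change).
ΔU = nCvΔT = 1.42×20.8×(941−630) = 9210 J.
Q = ΔU = 9210 J.
State after step 1: P = 335 kPa, V = 33.3 L, T = 941 K.
Step 2 — Polytropic n=1.19: T₂ = T₁(V₁/V₂)^(n−1) = 941×(0.145)^0.19 = 652 K; P₂ = P₁(V₁/V₂)^n = 33.6 kPa.
W = (P₁V₁−P₂V₂)/(n−1) = (335×33.3−33.6×230)/0.19 = 18000 J.
ΔU = nCvΔT = 1.42×20.8×(652−941) = -8560 J.
Q = ΔU + W = 9460 J.
Net over both steps: W = 18000 J, Q = 18700 J, ΔU = 646 J.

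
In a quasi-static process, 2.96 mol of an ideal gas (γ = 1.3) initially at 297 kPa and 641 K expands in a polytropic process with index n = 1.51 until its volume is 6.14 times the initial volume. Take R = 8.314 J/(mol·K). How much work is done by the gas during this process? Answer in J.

V₁ = nRT₁/P₁ = 2.96×8.314×641/297 = 53.1 L.
Polytropic n=1.51: T₂ = T₁(V₁/V₂)^(n−1) = 641×(0.163)^0.51 = 254 K; P₂ = P₁(V₁/V₂)^n = 19.2 kPa.
W = (P₁V₁−P₂V₂)/(n−1) = (297×53.1−19.2×326)/0.51 = 18700 J.

18700 J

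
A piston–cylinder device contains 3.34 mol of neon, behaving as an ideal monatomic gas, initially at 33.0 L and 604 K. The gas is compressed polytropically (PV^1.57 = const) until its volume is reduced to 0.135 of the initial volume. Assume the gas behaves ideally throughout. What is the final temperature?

1890 K

P₁ = nRT₁/V₁ = 3.34×8.314×604/33.0 = 508 kPa.
Polytropic n=1.57: T₂ = T₁(V₁/V₂)^(n−1) = 604×(7.41)^0.57 = 1890 K; P₂ = P₁(V₁/V₂)^n = 11800 kPa.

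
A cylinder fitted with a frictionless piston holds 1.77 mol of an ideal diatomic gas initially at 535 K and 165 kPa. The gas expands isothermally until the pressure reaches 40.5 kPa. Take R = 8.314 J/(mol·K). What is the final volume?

194 L

V₁ = nRT₁/P₁ = 1.77×8.314×535/165 = 47.7 L.
Isothermal: T stays 535 K; PV = const ⇒ V₂ = 194 L, P₂ = 40.5 kPa.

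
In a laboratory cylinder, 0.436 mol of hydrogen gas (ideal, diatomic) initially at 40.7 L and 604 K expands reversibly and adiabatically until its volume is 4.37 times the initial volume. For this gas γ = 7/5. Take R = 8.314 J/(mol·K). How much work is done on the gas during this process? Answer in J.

-2440 J

P₁ = nRT₁/V₁ = 0.436×8.314×604/40.7 = 53.8 kPa.
Adiabatic: TV^(γ−1) = const ⇒ T₂ = 604×(0.229)^0.400 = 335 K; PV^γ = const ⇒ P₂ = 6.82 kPa.
ΔU = nCvΔT = 0.436×20.8×(335−604) = -2440 J.
Q = 0 for an adiabatic process, so W = −ΔU = 2440 J.
Work done on the gas = −W_by = -2440 J.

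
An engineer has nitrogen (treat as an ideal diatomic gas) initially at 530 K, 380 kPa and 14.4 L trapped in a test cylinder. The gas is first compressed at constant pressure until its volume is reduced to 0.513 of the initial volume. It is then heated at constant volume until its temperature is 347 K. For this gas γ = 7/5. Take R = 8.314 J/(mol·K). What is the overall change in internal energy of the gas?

-4720 J

n = P₁V₁/(RT₁) = 380×14.4/(8.314×530) = 1.24 mol.
Step 1 — Isobaric: P stays 380 kPa; V/T = const ⇒ T₂ = 272 K, V₂ = 7.39 L.
W = PΔV = 380×(7.39−14.4) kPa·L = -2660 J.
ΔU = nCvΔT = 1.24×20.8×(272−530) = -6660 J.
Q = ΔU + W = nCpΔT = -9330 J.
State after step 1: P = 380 kPa, V = 7.39 L, T = 272 K.
Step 2 — Isochoric: V stays 7.39 L; P/T = const ⇒ T₂ = 347 K, P₂ = 485 kPa.
W = 0 (no volume change).
ΔU = nCvΔT = 1.24×20.8×(347−272) = 1940 J.
Q = ΔU = 1940 J.
Net over both steps: W = -2660 J, Q = -7390 J, ΔU = -4720 J.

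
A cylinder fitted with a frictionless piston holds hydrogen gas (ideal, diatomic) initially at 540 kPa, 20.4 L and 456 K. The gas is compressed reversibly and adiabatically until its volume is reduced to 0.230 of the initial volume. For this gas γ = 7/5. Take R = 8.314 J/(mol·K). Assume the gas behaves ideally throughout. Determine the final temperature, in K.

821 K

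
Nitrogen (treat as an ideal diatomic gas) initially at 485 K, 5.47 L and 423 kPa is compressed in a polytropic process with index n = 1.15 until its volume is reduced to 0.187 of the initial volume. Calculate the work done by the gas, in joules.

n = P₁V₁/(RT₁) = 423×5.47/(8.314×485) = 0.574 mol.
Polytropic n=1.15: T₂ = T₁(V₁/V₂)^(n−1) = 485×(5.35)^0.15 = 624 K; P₂ = P₁(V₁/V₂)^n = 2910 kPa.
W = (P₁V₁−P₂V₂)/(n−1) = (423×5.47−2910×1.02)/0.15 = -4410 J.

-4410 J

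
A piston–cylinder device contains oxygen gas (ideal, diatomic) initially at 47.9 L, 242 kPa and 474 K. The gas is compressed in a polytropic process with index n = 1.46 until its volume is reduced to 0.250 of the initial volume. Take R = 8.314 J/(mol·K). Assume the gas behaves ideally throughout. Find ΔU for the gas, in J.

25900 J

n = P₁V₁/(RT₁) = 242×47.9/(8.314×474) = 2.94 mol.
Polytropic n=1.46: T₂ = T₁(V₁/V₂)^(n−1) = 474×(4.00)^0.46 = 897 K; P₂ = P₁(V₁/V₂)^n = 1830 kPa.
For an ideal gas ΔU = nCvΔT with Cv = (5/2)R = 20.8 J/(mol·K).
ΔU = 2.94×20.8×(897−474) = 25900 J.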